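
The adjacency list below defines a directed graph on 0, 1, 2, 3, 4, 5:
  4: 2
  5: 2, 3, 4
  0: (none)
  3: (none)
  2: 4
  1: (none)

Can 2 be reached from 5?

Explore from 5.
Distance 1: reach 2, 3, 4.
Found 2.

Yes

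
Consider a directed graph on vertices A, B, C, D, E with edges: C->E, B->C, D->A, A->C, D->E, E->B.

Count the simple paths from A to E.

A→C→E

1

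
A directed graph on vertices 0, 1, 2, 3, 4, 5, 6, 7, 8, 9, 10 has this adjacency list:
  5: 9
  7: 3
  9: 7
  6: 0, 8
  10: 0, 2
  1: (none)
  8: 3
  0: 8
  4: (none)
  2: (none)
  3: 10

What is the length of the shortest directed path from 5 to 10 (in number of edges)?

Distance 0: 5.
Distance 1: 9.
Distance 2: 7.
Distance 3: 3.
Distance 4: 10 — contains 10.

4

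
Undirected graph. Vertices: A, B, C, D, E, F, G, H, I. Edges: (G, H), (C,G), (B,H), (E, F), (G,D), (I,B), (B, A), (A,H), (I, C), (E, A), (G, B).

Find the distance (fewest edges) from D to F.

Distance 0: D.
Distance 1: G.
Distance 2: B, C, H.
Distance 3: A, I.
Distance 4: E.
Distance 5: F — contains F.

5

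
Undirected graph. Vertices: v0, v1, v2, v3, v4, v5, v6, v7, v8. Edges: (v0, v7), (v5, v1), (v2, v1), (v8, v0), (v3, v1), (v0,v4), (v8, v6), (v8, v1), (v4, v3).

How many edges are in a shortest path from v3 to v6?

Distance 0: v3.
Distance 1: v1, v4.
Distance 2: v0, v2, v5, v8.
Distance 3: v6, v7 — contains v6.

3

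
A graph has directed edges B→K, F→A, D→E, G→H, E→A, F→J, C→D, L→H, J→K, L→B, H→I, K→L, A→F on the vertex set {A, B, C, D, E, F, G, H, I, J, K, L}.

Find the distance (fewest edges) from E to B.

Distance 0: E.
Distance 1: A.
Distance 2: F.
Distance 3: J.
Distance 4: K.
Distance 5: L.
Distance 6: B, H — contains B.

6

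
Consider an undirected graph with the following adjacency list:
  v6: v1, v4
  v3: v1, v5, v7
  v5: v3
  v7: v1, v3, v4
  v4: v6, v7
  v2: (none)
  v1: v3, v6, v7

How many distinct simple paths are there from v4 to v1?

3

v4–v6–v1
v4–v7–v1
v4–v7–v3–v1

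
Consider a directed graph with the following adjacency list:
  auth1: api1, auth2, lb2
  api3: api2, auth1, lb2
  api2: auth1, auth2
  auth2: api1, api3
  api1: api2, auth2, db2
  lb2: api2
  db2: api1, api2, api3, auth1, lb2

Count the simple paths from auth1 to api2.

auth1→api1→api2
auth1→api1→auth2→api3→api2
auth1→api1→auth2→api3→lb2→api2
auth1→api1→db2→api2
auth1→api1→db2→api3→api2
auth1→api1→db2→api3→lb2→api2
auth1→api1→db2→lb2→api2
auth1→auth2→api1→api2
auth1→auth2→api1→db2→api2
auth1→auth2→api1→db2→api3→api2
auth1→auth2→api1→db2→api3→lb2→api2
auth1→auth2→api1→db2→lb2→api2
auth1→auth2→api3→api2
auth1→auth2→api3→lb2→api2
auth1→lb2→api2

15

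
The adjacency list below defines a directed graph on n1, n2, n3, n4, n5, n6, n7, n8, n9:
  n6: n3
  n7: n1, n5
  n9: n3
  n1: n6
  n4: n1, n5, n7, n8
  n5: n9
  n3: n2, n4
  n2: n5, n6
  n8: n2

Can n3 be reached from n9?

Yes

Explore from n9.
Distance 1: reach n3.
Found n3.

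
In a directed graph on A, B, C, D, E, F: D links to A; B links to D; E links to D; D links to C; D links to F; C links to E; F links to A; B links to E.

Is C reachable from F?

No

Explore from F.
Distance 1: reach A.
The search from F is exhausted; no directed path reaches C.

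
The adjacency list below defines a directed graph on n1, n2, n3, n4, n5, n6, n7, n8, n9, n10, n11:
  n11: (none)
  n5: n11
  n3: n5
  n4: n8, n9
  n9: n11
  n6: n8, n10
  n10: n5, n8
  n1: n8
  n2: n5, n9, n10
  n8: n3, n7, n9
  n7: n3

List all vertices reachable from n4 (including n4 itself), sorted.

Start at n4.
Its neighbours: n8, n9.
Then their neighbours: n3, n7, n11.
Then next layer: n5.
Nothing further is reachable.

n3, n4, n5, n7, n8, n9, n11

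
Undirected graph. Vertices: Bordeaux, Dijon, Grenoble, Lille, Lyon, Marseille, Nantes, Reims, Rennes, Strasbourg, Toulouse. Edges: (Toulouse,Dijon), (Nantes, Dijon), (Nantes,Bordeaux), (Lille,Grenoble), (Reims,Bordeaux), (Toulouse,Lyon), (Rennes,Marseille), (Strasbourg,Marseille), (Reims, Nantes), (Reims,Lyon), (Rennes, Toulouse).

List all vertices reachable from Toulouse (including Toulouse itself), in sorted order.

Bordeaux, Dijon, Lyon, Marseille, Nantes, Reims, Rennes, Strasbourg, Toulouse

Start at Toulouse.
Its neighbours: Dijon, Lyon, Rennes.
Then their neighbours: Marseille, Nantes, Reims.
Then next layer: Bordeaux, Strasbourg.
Nothing further is reachable.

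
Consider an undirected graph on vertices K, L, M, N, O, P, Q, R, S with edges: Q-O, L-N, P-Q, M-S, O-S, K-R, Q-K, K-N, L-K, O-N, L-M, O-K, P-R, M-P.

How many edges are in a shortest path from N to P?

3

Distance 0: N.
Distance 1: K, L, O.
Distance 2: M, Q, R, S.
Distance 3: P — contains P.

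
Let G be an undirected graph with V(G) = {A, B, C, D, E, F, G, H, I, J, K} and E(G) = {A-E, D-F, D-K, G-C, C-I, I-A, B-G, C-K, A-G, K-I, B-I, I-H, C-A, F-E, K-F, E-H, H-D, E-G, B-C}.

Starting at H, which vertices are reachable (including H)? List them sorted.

Start at H.
Its neighbours: D, E, I.
Then their neighbours: A, B, C, F, G, K.
Nothing further is reachable.

A, B, C, D, E, F, G, H, I, K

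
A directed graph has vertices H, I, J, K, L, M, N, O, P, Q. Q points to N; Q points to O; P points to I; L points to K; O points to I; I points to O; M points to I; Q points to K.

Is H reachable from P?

No

Explore from P.
Distance 1: reach I.
Distance 2: reach O.
The search from P is exhausted; no directed path reaches H.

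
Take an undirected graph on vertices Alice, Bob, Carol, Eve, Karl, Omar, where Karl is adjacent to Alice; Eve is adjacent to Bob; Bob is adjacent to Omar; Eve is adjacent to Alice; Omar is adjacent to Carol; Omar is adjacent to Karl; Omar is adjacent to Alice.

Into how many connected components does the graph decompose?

From Alice: component {Alice, Bob, Carol, Eve, Karl, Omar}.
That's 1 component.

1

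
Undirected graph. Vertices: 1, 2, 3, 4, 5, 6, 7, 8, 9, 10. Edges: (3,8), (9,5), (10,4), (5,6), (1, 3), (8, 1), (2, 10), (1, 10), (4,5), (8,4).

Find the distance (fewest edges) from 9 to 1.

4

Distance 0: 9.
Distance 1: 5.
Distance 2: 4, 6.
Distance 3: 8, 10.
Distance 4: 1, 2, 3 — contains 1.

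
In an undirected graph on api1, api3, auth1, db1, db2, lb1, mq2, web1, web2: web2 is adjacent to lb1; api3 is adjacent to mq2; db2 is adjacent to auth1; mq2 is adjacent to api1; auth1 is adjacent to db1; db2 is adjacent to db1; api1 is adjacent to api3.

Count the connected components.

4

From api1: component {api1, api3, mq2}.
From auth1: component {auth1, db1, db2}.
From lb1: component {lb1, web2}.
From web1: component {web1}.
That's 4 components.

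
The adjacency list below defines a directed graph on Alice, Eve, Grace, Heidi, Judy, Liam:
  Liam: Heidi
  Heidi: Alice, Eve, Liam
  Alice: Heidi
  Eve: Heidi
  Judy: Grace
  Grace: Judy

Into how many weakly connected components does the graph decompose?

2

From Alice: component {Alice, Eve, Heidi, Liam}.
From Grace: component {Grace, Judy}.
That's 2 components.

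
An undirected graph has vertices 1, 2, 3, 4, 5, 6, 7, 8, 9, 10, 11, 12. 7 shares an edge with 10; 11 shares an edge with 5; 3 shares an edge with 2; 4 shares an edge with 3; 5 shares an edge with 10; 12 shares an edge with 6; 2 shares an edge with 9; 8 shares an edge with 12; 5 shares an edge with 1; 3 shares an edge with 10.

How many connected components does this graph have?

2

From 1: component {1, 2, 3, 4, 5, 7, 9, 10, 11}.
From 6: component {6, 8, 12}.
That's 2 components.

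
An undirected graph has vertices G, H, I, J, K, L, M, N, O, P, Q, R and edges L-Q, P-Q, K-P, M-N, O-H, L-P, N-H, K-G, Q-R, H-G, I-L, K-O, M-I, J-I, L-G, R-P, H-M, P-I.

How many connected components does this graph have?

From G: component {G, H, I, J, K, L, M, N, O, P, Q, R}.
That's 1 component.

1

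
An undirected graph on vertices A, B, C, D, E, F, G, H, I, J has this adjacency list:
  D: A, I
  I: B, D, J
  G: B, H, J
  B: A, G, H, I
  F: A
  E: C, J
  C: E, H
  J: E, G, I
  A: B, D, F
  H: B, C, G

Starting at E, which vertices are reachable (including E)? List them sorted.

A, B, C, D, E, F, G, H, I, J

Start at E.
Its neighbours: C, J.
Then their neighbours: G, H, I.
Then next layer: B, D.
Then next layer: A.
Then next layer: F.
Every vertex is now reached.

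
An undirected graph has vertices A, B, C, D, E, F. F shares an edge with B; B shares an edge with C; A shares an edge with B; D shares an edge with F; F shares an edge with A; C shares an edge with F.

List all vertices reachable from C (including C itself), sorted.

A, B, C, D, F

Start at C.
Its neighbours: B, F.
Then their neighbours: A, D.
Nothing further is reachable.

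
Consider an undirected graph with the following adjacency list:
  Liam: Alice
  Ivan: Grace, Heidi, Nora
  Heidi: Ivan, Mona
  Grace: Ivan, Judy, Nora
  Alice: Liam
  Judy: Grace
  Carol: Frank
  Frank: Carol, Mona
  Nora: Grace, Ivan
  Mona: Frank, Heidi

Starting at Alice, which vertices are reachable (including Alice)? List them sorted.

Start at Alice.
Its neighbours: Liam.
Nothing further is reachable.

Alice, Liam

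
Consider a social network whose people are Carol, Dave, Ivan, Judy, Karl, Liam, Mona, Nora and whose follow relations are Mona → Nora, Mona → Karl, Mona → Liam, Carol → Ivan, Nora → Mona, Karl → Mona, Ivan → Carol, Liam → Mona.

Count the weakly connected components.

From Carol: component {Carol, Ivan}.
From Dave: component {Dave}.
From Judy: component {Judy}.
From Karl: component {Karl, Liam, Mona, Nora}.
That's 4 components.

4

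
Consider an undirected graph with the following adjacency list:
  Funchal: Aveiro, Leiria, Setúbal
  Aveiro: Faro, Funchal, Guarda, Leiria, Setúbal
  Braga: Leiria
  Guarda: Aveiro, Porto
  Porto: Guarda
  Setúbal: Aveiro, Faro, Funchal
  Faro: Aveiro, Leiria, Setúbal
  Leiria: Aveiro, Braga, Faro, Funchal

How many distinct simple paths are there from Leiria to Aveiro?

7

Leiria–Aveiro
Leiria–Faro–Aveiro
Leiria–Faro–Setúbal–Aveiro
Leiria–Faro–Setúbal–Funchal–Aveiro
Leiria–Funchal–Aveiro
Leiria–Funchal–Setúbal–Aveiro
Leiria–Funchal–Setúbal–Faro–Aveiro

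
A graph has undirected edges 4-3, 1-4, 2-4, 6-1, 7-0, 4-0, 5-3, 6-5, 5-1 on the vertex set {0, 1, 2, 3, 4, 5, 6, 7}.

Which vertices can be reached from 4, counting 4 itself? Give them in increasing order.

0, 1, 2, 3, 4, 5, 6, 7

Start at 4.
Its neighbours: 0, 1, 2, 3.
Then their neighbours: 5, 6, 7.
Every vertex is now reached.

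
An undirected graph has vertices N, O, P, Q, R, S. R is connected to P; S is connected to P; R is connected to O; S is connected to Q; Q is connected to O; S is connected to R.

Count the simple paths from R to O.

R–O
R–P–S–Q–O
R–S–Q–O

3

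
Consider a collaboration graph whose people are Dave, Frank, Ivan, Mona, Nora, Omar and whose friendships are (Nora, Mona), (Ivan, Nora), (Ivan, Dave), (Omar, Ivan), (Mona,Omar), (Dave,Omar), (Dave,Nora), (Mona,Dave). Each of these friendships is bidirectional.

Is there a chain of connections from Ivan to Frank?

Explore from Ivan.
Distance 1: reach Dave, Nora, Omar.
Distance 2: reach Mona.
The search is exhausted without reaching Frank; it lies in a different component.

No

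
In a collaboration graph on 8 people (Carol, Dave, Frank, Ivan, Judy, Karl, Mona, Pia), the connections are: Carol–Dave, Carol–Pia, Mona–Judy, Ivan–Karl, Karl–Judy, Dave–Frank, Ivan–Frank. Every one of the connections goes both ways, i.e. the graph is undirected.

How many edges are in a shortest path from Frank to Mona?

Distance 0: Frank.
Distance 1: Dave, Ivan.
Distance 2: Carol, Karl.
Distance 3: Judy, Pia.
Distance 4: Mona — contains Mona.

4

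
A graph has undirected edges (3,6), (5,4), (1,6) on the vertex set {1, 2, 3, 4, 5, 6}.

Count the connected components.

3

From 1: component {1, 3, 6}.
From 2: component {2}.
From 4: component {4, 5}.
That's 3 components.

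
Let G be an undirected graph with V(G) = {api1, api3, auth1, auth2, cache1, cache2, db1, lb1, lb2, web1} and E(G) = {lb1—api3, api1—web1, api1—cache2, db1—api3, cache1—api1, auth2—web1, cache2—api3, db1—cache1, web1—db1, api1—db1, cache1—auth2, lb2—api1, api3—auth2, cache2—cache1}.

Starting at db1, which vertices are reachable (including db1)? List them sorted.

Start at db1.
Its neighbours: api1, api3, cache1, web1.
Then their neighbours: auth2, cache2, lb1, lb2.
Nothing further is reachable.

api1, api3, auth2, cache1, cache2, db1, lb1, lb2, web1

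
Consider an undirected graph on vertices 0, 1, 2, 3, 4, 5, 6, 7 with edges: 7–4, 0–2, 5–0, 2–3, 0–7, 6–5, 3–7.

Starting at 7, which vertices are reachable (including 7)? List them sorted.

Start at 7.
Its neighbours: 0, 3, 4.
Then their neighbours: 2, 5.
Then next layer: 6.
Nothing further is reachable.

0, 2, 3, 4, 5, 6, 7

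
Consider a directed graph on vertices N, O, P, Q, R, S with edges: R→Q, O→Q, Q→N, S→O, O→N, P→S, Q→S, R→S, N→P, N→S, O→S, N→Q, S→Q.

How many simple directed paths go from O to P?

O→N→P
O→Q→N→P
O→S→Q→N→P

3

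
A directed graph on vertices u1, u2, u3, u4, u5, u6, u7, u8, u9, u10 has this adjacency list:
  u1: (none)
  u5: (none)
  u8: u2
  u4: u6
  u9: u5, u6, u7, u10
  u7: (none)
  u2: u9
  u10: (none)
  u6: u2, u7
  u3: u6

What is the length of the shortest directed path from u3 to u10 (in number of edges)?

4

Distance 0: u3.
Distance 1: u6.
Distance 2: u2, u7.
Distance 3: u9.
Distance 4: u5, u10 — contains u10.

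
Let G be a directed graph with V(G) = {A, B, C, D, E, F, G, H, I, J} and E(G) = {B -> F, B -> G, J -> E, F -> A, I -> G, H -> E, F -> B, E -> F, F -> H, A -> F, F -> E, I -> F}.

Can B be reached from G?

G has no outgoing edges, so nothing is reachable from it.

No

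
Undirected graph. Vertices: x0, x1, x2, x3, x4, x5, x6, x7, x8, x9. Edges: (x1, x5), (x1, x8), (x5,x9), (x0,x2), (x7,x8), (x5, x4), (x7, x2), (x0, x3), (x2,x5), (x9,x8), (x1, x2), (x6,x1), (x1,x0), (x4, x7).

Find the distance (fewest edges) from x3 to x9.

Distance 0: x3.
Distance 1: x0.
Distance 2: x1, x2.
Distance 3: x5, x6, x7, x8.
Distance 4: x4, x9 — contains x9.

4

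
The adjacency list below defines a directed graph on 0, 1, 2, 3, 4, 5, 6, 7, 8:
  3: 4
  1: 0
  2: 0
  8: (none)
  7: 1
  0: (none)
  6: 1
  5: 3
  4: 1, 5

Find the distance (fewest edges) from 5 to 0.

4

Distance 0: 5.
Distance 1: 3.
Distance 2: 4.
Distance 3: 1.
Distance 4: 0 — contains 0.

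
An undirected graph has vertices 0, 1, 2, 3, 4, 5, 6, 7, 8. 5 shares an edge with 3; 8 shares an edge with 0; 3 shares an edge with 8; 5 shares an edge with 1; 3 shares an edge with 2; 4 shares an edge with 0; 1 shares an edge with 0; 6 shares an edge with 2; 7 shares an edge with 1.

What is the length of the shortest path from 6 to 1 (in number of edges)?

Distance 0: 6.
Distance 1: 2.
Distance 2: 3.
Distance 3: 5, 8.
Distance 4: 0, 1 — contains 1.

4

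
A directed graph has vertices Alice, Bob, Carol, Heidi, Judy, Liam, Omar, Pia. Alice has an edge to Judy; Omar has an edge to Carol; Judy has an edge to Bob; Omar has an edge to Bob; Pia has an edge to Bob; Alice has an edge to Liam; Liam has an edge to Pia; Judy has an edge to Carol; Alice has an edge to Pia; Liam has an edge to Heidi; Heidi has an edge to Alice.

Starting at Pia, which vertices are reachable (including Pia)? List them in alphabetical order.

Bob, Pia

Start at Pia.
Its neighbours: Bob.
Nothing further is reachable.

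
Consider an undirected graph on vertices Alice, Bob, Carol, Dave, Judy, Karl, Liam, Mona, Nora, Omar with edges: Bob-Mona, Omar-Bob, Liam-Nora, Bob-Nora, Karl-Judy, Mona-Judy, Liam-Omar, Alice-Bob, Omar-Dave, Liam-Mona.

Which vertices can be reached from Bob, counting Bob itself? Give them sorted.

Start at Bob.
Its neighbours: Alice, Mona, Nora, Omar.
Then their neighbours: Dave, Judy, Liam.
Then next layer: Karl.
Nothing further is reachable.

Alice, Bob, Dave, Judy, Karl, Liam, Mona, Nora, Omar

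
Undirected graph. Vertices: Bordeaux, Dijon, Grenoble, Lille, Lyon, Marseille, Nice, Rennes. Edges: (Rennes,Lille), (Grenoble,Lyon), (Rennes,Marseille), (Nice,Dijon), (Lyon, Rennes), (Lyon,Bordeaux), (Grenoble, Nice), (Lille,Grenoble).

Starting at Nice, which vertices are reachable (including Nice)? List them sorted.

Start at Nice.
Its neighbours: Dijon, Grenoble.
Then their neighbours: Lille, Lyon.
Then next layer: Bordeaux, Rennes.
Then next layer: Marseille.
Every vertex is now reached.

Bordeaux, Dijon, Grenoble, Lille, Lyon, Marseille, Nice, Rennes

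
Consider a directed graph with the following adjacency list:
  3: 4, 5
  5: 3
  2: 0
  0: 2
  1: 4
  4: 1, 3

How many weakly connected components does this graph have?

From 0: component {0, 2}.
From 1: component {1, 3, 4, 5}.
That's 2 components.

2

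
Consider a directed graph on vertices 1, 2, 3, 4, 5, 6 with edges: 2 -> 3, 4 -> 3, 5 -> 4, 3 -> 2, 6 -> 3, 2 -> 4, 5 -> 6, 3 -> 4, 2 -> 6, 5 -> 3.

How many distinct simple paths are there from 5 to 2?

5→3→2
5→4→3→2
5→6→3→2

3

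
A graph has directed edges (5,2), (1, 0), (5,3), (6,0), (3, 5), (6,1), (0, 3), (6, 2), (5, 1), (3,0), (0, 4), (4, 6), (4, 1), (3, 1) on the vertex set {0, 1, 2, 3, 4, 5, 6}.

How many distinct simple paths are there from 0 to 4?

1

0→4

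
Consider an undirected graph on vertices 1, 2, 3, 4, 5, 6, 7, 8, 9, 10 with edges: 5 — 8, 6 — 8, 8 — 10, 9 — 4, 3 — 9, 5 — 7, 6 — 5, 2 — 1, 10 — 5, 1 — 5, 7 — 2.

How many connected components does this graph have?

2

From 1: component {1, 2, 5, 6, 7, 8, 10}.
From 3: component {3, 4, 9}.
That's 2 components.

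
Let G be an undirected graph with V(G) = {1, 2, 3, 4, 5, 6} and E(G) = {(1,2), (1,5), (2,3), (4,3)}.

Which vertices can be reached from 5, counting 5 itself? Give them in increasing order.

1, 2, 3, 4, 5

Start at 5.
Its neighbours: 1.
Then their neighbours: 2.
Then next layer: 3.
Then next layer: 4.
Nothing further is reachable.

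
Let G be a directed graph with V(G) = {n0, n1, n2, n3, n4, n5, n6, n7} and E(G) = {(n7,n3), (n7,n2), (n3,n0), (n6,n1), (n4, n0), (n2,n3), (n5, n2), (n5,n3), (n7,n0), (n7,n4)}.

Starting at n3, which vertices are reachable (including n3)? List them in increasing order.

n0, n3

Start at n3.
Its neighbours: n0.
Nothing further is reachable.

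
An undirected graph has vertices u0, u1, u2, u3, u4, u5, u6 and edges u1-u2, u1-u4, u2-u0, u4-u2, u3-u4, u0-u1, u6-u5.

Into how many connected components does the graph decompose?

2

From u0: component {u0, u1, u2, u3, u4}.
From u5: component {u5, u6}.
That's 2 components.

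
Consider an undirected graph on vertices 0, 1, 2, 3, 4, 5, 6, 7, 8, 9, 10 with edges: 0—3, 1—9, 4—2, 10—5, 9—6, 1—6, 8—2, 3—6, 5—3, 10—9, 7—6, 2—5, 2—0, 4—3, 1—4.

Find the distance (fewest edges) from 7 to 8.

5

Distance 0: 7.
Distance 1: 6.
Distance 2: 1, 3, 9.
Distance 3: 0, 4, 5, 10.
Distance 4: 2.
Distance 5: 8 — contains 8.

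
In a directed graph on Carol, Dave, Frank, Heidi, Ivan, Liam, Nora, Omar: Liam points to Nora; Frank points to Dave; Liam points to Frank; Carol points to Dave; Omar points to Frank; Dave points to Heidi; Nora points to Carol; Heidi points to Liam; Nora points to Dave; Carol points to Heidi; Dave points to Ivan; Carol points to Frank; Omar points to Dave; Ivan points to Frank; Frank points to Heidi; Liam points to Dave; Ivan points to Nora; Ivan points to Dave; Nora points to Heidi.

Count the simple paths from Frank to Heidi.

Frank→Dave→Heidi
Frank→Dave→Ivan→Nora→Carol→Heidi
Frank→Dave→Ivan→Nora→Heidi
Frank→Heidi

4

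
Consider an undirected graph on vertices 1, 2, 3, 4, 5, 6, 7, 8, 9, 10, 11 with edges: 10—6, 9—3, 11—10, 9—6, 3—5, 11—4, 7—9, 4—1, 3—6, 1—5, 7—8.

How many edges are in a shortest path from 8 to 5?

4

Distance 0: 8.
Distance 1: 7.
Distance 2: 9.
Distance 3: 3, 6.
Distance 4: 5, 10 — contains 5.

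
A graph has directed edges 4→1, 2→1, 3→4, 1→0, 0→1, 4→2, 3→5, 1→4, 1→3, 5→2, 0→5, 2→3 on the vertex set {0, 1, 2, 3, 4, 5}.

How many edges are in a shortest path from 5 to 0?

3

Distance 0: 5.
Distance 1: 2.
Distance 2: 1, 3.
Distance 3: 0, 4 — contains 0.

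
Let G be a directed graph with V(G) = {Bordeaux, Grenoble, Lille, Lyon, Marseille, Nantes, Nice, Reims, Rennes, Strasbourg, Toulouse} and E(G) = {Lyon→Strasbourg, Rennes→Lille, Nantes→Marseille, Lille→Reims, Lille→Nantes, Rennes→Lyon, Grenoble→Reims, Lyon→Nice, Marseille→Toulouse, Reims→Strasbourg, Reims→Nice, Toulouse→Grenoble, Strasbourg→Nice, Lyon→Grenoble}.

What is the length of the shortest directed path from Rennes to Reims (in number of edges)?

Distance 0: Rennes.
Distance 1: Lille, Lyon.
Distance 2: Grenoble, Nantes, Nice, Reims, Strasbourg — contains Reims.

2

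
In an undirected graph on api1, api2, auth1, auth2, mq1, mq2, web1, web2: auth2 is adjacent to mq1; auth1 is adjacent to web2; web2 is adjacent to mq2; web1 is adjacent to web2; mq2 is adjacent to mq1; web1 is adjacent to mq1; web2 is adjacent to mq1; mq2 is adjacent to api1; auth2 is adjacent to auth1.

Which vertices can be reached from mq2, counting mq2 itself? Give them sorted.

api1, auth1, auth2, mq1, mq2, web1, web2

Start at mq2.
Its neighbours: api1, mq1, web2.
Then their neighbours: auth1, auth2, web1.
Nothing further is reachable.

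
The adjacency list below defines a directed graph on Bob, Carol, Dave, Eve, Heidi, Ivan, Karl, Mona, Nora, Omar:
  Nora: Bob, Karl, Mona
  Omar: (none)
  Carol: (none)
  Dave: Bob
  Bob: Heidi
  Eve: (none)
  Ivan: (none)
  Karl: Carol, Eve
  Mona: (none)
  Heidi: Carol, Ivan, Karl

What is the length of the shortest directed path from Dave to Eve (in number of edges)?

Distance 0: Dave.
Distance 1: Bob.
Distance 2: Heidi.
Distance 3: Carol, Ivan, Karl.
Distance 4: Eve — contains Eve.

4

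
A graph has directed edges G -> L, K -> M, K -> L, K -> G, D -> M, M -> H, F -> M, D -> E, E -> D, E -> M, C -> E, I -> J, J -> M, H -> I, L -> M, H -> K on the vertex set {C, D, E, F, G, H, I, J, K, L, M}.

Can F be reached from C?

No

Explore from C.
Distance 1: reach E.
Distance 2: reach D, M.
Distance 3: reach H.
Distance 4: reach I, K.
Distance 5: reach G, J, L.
The search from C is exhausted; no directed path reaches F.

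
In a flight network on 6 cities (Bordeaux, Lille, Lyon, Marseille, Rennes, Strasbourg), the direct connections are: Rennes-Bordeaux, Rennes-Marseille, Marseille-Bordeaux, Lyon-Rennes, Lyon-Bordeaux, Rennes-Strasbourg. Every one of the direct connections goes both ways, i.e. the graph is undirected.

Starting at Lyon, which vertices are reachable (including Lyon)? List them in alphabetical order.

Bordeaux, Lyon, Marseille, Rennes, Strasbourg

Start at Lyon.
Its neighbours: Bordeaux, Rennes.
Then their neighbours: Marseille, Strasbourg.
Nothing further is reachable.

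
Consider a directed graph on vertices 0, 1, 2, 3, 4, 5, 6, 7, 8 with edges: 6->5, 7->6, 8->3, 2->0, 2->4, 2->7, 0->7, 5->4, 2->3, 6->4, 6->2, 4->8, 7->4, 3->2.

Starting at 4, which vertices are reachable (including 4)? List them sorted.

Start at 4.
Its neighbours: 8.
Then their neighbours: 3.
Then next layer: 2.
Then next layer: 0, 7.
Then next layer: 6.
Then next layer: 5.
Nothing further is reachable.

0, 2, 3, 4, 5, 6, 7, 8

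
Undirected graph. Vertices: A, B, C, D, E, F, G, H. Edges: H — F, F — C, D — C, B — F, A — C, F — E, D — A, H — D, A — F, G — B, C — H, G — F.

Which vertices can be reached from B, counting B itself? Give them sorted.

Start at B.
Its neighbours: F, G.
Then their neighbours: A, C, E, H.
Then next layer: D.
Every vertex is now reached.

A, B, C, D, E, F, G, H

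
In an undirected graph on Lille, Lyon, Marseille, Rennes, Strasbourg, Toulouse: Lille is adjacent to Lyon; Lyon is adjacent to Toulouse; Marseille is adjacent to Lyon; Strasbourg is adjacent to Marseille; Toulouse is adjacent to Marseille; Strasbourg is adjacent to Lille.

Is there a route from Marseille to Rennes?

No

Explore from Marseille.
Distance 1: reach Lyon, Strasbourg, Toulouse.
Distance 2: reach Lille.
The search is exhausted without reaching Rennes; it lies in a different component.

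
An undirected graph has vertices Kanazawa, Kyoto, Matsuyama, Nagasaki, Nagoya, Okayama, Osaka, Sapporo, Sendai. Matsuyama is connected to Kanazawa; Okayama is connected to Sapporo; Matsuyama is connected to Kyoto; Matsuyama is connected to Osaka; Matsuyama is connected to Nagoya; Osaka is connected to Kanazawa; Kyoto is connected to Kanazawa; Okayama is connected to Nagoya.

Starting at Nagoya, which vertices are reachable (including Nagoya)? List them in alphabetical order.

Start at Nagoya.
Its neighbours: Matsuyama, Okayama.
Then their neighbours: Kanazawa, Kyoto, Osaka, Sapporo.
Nothing further is reachable.

Kanazawa, Kyoto, Matsuyama, Nagoya, Okayama, Osaka, Sapporo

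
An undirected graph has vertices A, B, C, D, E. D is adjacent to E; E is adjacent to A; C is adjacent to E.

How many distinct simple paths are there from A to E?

A–E

1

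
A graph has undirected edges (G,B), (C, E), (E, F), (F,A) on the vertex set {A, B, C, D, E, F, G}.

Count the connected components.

From A: component {A, C, E, F}.
From B: component {B, G}.
From D: component {D}.
That's 3 components.

3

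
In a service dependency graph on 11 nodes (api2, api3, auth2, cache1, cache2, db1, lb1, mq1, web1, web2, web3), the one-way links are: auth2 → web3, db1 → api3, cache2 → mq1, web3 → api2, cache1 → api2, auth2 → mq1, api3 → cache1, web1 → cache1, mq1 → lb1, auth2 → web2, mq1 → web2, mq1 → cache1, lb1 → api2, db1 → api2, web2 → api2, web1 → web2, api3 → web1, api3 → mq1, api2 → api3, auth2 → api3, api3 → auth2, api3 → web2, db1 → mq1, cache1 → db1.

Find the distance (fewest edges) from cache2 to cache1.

2

Distance 0: cache2.
Distance 1: mq1.
Distance 2: cache1, lb1, web2 — contains cache1.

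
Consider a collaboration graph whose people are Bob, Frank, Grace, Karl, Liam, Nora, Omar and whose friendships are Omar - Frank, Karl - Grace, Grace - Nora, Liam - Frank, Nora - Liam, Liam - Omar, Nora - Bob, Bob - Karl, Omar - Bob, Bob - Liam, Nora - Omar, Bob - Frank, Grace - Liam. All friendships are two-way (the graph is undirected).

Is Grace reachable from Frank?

Yes

Explore from Frank.
Distance 1: reach Bob, Liam, Omar.
Distance 2: reach Grace, Karl, Nora.
Found Grace.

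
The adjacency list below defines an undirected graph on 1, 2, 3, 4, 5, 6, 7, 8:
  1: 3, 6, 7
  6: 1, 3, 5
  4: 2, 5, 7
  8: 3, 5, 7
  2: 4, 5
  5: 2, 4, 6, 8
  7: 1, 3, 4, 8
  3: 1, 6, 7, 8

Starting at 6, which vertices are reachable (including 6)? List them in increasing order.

1, 2, 3, 4, 5, 6, 7, 8

Start at 6.
Its neighbours: 1, 3, 5.
Then their neighbours: 2, 4, 7, 8.
Every vertex is now reached.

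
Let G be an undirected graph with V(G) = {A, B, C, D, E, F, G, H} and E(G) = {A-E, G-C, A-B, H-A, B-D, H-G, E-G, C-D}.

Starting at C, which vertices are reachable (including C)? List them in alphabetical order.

A, B, C, D, E, G, H

Start at C.
Its neighbours: D, G.
Then their neighbours: B, E, H.
Then next layer: A.
Nothing further is reachable.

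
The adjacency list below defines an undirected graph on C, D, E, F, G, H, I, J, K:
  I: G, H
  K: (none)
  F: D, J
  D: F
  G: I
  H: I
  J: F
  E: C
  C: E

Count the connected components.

From C: component {C, E}.
From D: component {D, F, J}.
From G: component {G, H, I}.
From K: component {K}.
That's 4 components.

4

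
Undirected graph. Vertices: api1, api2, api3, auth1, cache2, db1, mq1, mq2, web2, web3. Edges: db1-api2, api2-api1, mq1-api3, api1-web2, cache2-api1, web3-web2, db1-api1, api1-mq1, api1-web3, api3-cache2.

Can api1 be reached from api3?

Explore from api3.
Distance 1: reach cache2, mq1.
Distance 2: reach api1.
Found api1.

Yes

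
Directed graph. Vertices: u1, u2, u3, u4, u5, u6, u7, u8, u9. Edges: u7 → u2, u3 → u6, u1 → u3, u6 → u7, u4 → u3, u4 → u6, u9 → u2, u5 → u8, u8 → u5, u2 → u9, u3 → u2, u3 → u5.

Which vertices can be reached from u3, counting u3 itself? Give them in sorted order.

u2, u3, u5, u6, u7, u8, u9

Start at u3.
Its neighbours: u2, u5, u6.
Then their neighbours: u7, u8, u9.
Nothing further is reachable.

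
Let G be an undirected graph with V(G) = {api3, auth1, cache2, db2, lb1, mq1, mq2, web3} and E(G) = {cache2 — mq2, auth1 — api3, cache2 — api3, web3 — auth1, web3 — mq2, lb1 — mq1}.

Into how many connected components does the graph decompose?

From api3: component {api3, auth1, cache2, mq2, web3}.
From db2: component {db2}.
From lb1: component {lb1, mq1}.
That's 3 components.

3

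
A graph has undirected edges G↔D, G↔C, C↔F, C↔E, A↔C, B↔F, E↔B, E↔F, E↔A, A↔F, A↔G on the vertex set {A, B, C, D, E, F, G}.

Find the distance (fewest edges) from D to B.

4

Distance 0: D.
Distance 1: G.
Distance 2: A, C.
Distance 3: E, F.
Distance 4: B — contains B.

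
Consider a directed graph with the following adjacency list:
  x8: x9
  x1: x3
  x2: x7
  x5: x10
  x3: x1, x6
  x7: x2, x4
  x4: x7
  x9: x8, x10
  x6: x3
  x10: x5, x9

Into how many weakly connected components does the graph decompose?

3

From x1: component {x1, x3, x6}.
From x2: component {x2, x4, x7}.
From x5: component {x5, x8, x9, x10}.
That's 3 components.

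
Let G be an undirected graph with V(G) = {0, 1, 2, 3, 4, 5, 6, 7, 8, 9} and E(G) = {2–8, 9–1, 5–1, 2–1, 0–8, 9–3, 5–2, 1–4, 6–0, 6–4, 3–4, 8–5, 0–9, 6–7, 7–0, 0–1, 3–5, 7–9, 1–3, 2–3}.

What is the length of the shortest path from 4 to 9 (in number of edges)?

2

Distance 0: 4.
Distance 1: 1, 3, 6.
Distance 2: 0, 2, 5, 7, 9 — contains 9.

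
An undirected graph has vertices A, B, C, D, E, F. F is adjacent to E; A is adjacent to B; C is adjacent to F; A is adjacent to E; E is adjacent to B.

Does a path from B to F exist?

Explore from B.
Distance 1: reach A, E.
Distance 2: reach F.
Found F.

Yes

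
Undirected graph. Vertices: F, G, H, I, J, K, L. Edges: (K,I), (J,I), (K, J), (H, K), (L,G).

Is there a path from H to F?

Explore from H.
Distance 1: reach K.
Distance 2: reach I, J.
The search is exhausted without reaching F; it lies in a different component.

No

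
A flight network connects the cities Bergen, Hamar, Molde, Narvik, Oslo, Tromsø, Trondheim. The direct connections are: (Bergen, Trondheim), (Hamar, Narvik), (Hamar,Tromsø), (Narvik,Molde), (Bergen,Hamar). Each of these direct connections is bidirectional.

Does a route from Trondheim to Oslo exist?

Explore from Trondheim.
Distance 1: reach Bergen.
Distance 2: reach Hamar.
Distance 3: reach Narvik, Tromsø.
Distance 4: reach Molde.
The search is exhausted without reaching Oslo; it lies in a different component.

No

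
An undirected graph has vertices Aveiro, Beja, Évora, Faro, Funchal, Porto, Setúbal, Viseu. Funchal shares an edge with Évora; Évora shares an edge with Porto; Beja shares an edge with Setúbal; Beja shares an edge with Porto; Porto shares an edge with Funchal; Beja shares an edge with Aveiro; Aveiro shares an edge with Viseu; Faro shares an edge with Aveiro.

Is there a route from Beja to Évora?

Explore from Beja.
Distance 1: reach Aveiro, Porto, Setúbal.
Distance 2: reach Évora, Faro, Funchal, Viseu.
Found Évora.

Yes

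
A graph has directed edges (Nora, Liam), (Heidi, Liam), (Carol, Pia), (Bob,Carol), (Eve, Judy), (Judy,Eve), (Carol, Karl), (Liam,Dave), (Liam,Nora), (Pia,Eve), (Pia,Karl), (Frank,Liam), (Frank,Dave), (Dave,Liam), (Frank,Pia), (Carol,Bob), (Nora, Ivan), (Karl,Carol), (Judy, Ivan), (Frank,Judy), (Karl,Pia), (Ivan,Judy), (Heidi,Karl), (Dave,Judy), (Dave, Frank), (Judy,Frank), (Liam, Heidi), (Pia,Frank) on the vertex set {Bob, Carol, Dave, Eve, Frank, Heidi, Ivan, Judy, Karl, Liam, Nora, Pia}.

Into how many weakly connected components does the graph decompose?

From Bob: component {Bob, Carol, Dave, Eve, Frank, Heidi, Ivan, Judy, Karl, Liam, Nora, Pia}.
That's 1 component.

1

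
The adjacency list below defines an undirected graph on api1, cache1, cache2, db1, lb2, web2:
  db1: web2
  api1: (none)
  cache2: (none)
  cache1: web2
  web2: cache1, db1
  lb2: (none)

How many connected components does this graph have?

From api1: component {api1}.
From cache1: component {cache1, db1, web2}.
From cache2: component {cache2}.
From lb2: component {lb2}.
That's 4 components.

4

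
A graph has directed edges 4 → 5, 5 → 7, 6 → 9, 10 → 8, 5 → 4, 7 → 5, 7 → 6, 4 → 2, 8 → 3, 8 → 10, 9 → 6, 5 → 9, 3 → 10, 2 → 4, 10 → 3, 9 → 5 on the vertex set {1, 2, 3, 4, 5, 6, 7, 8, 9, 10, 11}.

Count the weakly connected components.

From 1: component {1}.
From 2: component {2, 4, 5, 6, 7, 9}.
From 3: component {3, 8, 10}.
From 11: component {11}.
That's 4 components.

4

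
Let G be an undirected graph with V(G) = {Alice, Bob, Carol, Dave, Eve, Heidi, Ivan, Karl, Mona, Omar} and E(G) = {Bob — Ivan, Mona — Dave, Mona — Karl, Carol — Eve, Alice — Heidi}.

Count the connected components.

From Alice: component {Alice, Heidi}.
From Bob: component {Bob, Ivan}.
From Carol: component {Carol, Eve}.
From Dave: component {Dave, Karl, Mona}.
From Omar: component {Omar}.
That's 5 components.

5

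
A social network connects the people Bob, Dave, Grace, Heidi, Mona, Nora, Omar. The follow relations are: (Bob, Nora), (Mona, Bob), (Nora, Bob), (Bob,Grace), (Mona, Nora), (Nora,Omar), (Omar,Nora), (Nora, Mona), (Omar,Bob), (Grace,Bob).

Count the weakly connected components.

From Bob: component {Bob, Grace, Mona, Nora, Omar}.
From Dave: component {Dave}.
From Heidi: component {Heidi}.
That's 3 components.

3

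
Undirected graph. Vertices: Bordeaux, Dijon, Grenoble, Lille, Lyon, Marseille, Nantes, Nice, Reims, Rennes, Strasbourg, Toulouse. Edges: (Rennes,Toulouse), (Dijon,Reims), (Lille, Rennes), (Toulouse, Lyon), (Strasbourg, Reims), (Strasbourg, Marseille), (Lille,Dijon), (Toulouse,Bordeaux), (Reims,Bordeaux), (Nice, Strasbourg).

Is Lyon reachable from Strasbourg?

Yes

Explore from Strasbourg.
Distance 1: reach Marseille, Nice, Reims.
Distance 2: reach Bordeaux, Dijon.
Distance 3: reach Lille, Toulouse.
Distance 4: reach Lyon, Rennes.
Found Lyon.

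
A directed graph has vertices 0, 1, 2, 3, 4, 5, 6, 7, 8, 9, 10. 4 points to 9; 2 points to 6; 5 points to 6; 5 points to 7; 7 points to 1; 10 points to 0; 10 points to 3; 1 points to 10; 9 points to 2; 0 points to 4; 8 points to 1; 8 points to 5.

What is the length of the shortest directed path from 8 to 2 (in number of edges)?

6

Distance 0: 8.
Distance 1: 1, 5.
Distance 2: 6, 7, 10.
Distance 3: 0, 3.
Distance 4: 4.
Distance 5: 9.
Distance 6: 2 — contains 2.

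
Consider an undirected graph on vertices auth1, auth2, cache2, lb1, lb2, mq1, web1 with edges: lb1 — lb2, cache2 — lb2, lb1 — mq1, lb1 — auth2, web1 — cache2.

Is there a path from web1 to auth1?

Explore from web1.
Distance 1: reach cache2.
Distance 2: reach lb2.
Distance 3: reach lb1.
Distance 4: reach auth2, mq1.
The search is exhausted without reaching auth1; it lies in a different component.

No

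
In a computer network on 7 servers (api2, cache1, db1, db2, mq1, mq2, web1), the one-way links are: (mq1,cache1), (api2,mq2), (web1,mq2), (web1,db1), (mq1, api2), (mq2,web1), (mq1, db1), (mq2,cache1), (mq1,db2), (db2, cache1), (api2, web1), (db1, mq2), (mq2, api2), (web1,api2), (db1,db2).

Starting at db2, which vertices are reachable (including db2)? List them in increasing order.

cache1, db2

Start at db2.
Its neighbours: cache1.
Nothing further is reachable.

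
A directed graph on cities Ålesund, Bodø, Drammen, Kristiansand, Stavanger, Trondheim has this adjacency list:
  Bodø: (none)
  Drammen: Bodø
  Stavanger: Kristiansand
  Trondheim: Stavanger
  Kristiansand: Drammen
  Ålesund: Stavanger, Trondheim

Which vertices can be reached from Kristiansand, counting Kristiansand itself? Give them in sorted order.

Start at Kristiansand.
Its neighbours: Drammen.
Then their neighbours: Bodø.
Nothing further is reachable.

Bodø, Drammen, Kristiansand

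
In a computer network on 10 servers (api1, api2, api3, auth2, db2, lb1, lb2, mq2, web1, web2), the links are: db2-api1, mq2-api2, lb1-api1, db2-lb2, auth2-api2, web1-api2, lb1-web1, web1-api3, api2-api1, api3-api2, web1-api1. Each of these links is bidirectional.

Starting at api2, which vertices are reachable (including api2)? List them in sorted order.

api1, api2, api3, auth2, db2, lb1, lb2, mq2, web1

Start at api2.
Its neighbours: api1, api3, auth2, mq2, web1.
Then their neighbours: db2, lb1.
Then next layer: lb2.
Nothing further is reachable.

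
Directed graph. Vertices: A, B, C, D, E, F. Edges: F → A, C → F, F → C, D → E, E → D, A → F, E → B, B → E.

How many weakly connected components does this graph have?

From A: component {A, C, F}.
From B: component {B, D, E}.
That's 2 components.

2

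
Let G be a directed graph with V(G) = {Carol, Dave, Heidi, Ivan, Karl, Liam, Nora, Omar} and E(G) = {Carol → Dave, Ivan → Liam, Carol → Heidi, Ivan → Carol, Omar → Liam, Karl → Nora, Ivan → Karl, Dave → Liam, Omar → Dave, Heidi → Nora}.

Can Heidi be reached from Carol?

Yes

Explore from Carol.
Distance 1: reach Dave, Heidi.
Found Heidi.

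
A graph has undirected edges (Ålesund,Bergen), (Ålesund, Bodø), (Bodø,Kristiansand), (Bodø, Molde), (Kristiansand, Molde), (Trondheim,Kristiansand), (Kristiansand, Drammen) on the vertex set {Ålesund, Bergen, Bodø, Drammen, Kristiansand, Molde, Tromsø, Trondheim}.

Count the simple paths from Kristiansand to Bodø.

2

Kristiansand–Bodø
Kristiansand–Molde–Bodø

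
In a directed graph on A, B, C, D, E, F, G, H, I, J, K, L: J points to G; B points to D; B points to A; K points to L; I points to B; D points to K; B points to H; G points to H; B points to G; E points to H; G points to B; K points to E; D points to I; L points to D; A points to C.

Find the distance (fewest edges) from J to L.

Distance 0: J.
Distance 1: G.
Distance 2: B, H.
Distance 3: A, D.
Distance 4: C, I, K.
Distance 5: E, L — contains L.

5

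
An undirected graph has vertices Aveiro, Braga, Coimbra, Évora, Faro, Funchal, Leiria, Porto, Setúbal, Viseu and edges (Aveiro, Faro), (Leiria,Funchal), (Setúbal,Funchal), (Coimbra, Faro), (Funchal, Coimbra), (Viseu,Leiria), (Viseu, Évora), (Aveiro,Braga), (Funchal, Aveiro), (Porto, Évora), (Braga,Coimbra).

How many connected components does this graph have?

1

From Aveiro: component {Aveiro, Braga, Coimbra, Évora, Faro, Funchal, Leiria, Porto, Setúbal, Viseu}.
That's 1 component.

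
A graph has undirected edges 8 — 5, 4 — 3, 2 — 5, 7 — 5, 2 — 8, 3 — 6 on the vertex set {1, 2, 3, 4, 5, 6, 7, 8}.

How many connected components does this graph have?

3

From 1: component {1}.
From 2: component {2, 5, 7, 8}.
From 3: component {3, 4, 6}.
That's 3 components.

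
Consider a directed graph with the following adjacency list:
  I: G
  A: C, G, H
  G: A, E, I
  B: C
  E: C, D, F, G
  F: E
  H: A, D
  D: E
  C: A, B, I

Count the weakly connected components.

From A: component {A, B, C, D, E, F, G, H, I}.
That's 1 component.

1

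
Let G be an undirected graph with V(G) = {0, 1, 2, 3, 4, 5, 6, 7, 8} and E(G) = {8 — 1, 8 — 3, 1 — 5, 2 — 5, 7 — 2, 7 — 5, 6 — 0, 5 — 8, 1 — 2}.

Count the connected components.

From 0: component {0, 6}.
From 1: component {1, 2, 3, 5, 7, 8}.
From 4: component {4}.
That's 3 components.

3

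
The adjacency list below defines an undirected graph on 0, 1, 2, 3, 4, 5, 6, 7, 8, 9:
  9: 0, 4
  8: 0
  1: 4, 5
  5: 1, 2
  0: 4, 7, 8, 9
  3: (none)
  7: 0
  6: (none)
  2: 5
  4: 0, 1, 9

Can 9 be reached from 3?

3 has no edges, so nothing is reachable from it.

No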